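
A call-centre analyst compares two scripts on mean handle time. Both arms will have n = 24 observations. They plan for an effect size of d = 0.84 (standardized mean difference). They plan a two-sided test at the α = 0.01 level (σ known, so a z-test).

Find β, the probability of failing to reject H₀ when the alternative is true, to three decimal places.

β ≈ 0.369

Noncentrality parameter: λ = d·√(n/2) = 0.84 × √(24/2) = 2.9098
Two-sided α = 0.01 → critical value z_{0.005} = 2.576.
Power = Φ(λ − 2.576) + Φ(−λ − 2.576) = Φ(0.334) + Φ(-5.486) = 0.6308 + 0.0000 = 0.6308.
Type II error: β = 1 − power = 1 − 0.6308 = 0.3692.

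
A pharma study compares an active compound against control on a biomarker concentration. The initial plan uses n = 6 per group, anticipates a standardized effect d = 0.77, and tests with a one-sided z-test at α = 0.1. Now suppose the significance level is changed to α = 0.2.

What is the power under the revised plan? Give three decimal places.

Power ≈ 0.689

δ = d·√(n/2) = 0.77 × √(6/2) = 1.3337 (unchanged). New critical value: z_{0.2} = 0.842.
Revised power = P(Z > 0.842 − δ) = Φ(0.492) = 0.6887.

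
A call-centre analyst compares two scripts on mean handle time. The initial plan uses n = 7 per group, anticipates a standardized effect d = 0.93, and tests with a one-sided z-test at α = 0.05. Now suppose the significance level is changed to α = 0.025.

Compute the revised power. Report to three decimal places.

Power ≈ 0.413

δ = d·√(n/2) = 0.93 × √(7/2) = 1.7399 (unchanged). New critical value: z_{0.025} = 1.960.
Revised power = Φ(δ − 1.960) = Φ(-0.220) = 0.4129.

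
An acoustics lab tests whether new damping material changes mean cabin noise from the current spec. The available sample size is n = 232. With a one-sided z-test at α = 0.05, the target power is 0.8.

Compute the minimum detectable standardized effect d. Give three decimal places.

Required noncentrality: δ = z_{0.05} + z_{0.20} = 1.645 + 0.842 = 2.486.
δ = d·√n ⇒ d = δ/√n = 2.486/√232 = 0.1632.

d ≈ 0.163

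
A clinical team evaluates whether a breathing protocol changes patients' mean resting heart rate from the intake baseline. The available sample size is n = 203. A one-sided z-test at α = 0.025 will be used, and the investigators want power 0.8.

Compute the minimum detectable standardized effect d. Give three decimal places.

Required noncentrality: δ = z_{0.025} + z_{0.20} = 1.960 + 0.842 = 2.802.
δ = d·√n ⇒ d = δ/√n = 2.802/√203 = 0.1966.

d ≈ 0.197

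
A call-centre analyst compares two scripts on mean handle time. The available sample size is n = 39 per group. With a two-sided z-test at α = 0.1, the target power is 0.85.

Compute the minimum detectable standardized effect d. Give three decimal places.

Need Φ(δ − 1.645) = 0.85, so δ = 1.645 + 1.036 = 2.681.
(The second rejection-region term Φ(−δ − z_{α/2}) is negligible and dropped.)
δ = d·√(n/2) ⇒ d = δ/√(n/2) = 2.681/√(39/2) = 0.6072.

d ≈ 0.607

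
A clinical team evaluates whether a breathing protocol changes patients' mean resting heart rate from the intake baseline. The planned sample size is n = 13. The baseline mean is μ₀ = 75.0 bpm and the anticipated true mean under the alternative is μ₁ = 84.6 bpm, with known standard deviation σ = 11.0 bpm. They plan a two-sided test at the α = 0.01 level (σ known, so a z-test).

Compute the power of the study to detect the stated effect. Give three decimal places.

Standardized effect: d = |μ₁ − μ₀| / σ = |84.6 − 75.0| / 11.0 = 0.8727
Noncentrality parameter: λ = d·√n = 0.8727 × √13 = 3.1467
Two-sided α = 0.01 → critical value z_{0.005} = 2.576.
Power = Φ(λ − 2.576) + Φ(−λ − 2.576) = Φ(0.571) + Φ(-5.722) = 0.7159 + 0.0000 = 0.7159.

Power ≈ 0.716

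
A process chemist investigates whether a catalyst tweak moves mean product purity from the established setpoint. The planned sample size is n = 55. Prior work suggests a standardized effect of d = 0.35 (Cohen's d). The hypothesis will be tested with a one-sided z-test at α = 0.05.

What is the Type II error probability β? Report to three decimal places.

β ≈ 0.171

Noncentrality parameter: δ = d·√n = 0.35 × √55 = 2.5957
Critical value for a one-sided test at α = 0.05: z_α = 1.645.
Power = P(Z > 1.645 − δ) = Φ(0.951) = 0.8292.
Type II error: β = 1 − power = 1 − 0.8292 = 0.1708.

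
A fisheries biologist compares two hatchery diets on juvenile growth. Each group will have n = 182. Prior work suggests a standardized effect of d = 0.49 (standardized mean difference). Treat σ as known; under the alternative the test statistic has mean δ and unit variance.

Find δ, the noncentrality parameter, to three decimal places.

δ ≈ 4.674

The noncentrality parameter scales effect size by the design's sample-size factor: δ = d·√(n/2) = 0.49 × √(182/2) = 4.6743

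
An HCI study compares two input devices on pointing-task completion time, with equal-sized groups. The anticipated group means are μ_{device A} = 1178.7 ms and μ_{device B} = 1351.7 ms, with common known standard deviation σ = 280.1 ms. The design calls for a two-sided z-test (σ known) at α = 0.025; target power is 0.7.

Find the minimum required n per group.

n = 41 per group

Standardized effect: d = |μ_{device A} − μ_{device B}| / σ = |1178.7 − 1351.7| / 280.1 = 0.6176
For power 0.7 need Φ(δ − z_{0.0125}) = 0.7, so δ = z_{0.0125} + z_{0.30} = 2.241 + 0.524 = 2.766.
(Ignoring the negligible lower-tail rejection probability gives the usual closed-form inversion.)
δ = d·√(n/2) ⇒ n = 2(δ/d)² = 2 × (2.766 / 0.6176)² = 40.11.
Rounding up, n = 41 per group.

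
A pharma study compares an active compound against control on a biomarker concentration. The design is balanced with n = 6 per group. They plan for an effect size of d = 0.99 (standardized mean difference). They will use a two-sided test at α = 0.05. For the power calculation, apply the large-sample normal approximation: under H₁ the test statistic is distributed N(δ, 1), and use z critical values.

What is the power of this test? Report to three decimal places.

Power ≈ 0.403

Noncentrality parameter: δ = d·√(n/2) = 0.99 × √(6/2) = 1.7147
Two-sided α = 0.05 → critical value z_{0.025} = 1.960.
Power = Φ(δ − 1.960) + Φ(−δ − 1.960) = Φ(-0.245) + Φ(-3.675) = 0.4031 + 0.0001 = 0.4033.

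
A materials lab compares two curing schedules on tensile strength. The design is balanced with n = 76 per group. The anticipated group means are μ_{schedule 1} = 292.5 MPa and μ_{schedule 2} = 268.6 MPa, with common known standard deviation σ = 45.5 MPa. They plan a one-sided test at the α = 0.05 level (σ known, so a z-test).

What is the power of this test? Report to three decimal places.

Standardized effect: d = |μ_{schedule 1} − μ_{schedule 2}| / σ = |292.5 − 268.6| / 45.5 = 0.5253
Noncentrality parameter: λ = d·√(n/2) = 0.5253 × √(76/2) = 3.2380
Critical value for a one-sided test at α = 0.05: z_α = 1.645.
Power = P(Z > 1.645 − λ) = Φ(1.593) = 0.9444.

Power ≈ 0.944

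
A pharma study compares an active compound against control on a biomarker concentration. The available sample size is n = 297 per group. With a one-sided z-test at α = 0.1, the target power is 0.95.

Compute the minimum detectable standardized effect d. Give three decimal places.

Need Φ(δ − 1.282) = 0.95, so δ = 1.282 + 1.645 = 2.926.
δ = d·√(n/2) ⇒ d = δ/√(n/2) = 2.926/√(297/2) = 0.2401.

d ≈ 0.240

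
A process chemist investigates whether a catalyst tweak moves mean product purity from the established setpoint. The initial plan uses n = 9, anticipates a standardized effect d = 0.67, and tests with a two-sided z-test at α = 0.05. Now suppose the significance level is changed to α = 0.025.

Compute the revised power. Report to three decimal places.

δ = d·√n = 0.67 × √9 = 2.0100 (unchanged). New critical value: z_{0.0125} = 2.241.
Revised power = Φ(δ − 2.241) + Φ(−δ − 2.241) = Φ(-0.231) + Φ(-4.251) = 0.4085 + 0.0000 = 0.4085.

Power ≈ 0.409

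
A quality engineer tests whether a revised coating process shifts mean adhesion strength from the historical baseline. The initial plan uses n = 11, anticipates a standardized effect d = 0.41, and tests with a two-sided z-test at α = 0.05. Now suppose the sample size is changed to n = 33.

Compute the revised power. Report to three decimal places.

Power ≈ 0.654

With n = 33: δ = d·√n = 0.41 × √33 = 2.3553. Critical value z_{0.025} = 1.960.
Revised power = Φ(δ − 1.960) + Φ(−δ − 1.960) = Φ(0.395) + Φ(-4.315) = 0.6537 + 0.0000 = 0.6537.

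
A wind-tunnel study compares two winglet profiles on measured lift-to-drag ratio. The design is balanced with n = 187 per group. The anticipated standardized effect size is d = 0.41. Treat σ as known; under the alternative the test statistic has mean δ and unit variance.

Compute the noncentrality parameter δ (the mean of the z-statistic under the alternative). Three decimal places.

δ ≈ 3.965

δ = d·√(n/2) = 0.41 × √(187/2) = 3.9645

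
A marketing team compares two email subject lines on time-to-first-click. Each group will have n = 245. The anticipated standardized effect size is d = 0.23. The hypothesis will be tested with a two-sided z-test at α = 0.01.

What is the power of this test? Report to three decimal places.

Noncentrality parameter: δ = d·√(n/2) = 0.23 × √(245/2) = 2.5456
Critical value for a two-sided test at α = 0.01: z_{α/2} = 2.576.
Power = Φ(δ − 2.576) + Φ(−δ − 2.576) = Φ(-0.030) + Φ(-5.121) = 0.4880 + 0.0000 = 0.4880.

Power ≈ 0.488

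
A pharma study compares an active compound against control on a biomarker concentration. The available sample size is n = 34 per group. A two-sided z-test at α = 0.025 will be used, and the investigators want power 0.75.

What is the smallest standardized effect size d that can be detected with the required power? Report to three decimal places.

Need Φ(δ − 2.241) = 0.75, so δ = 2.241 + 0.674 = 2.916.
(The second rejection-region term Φ(−δ − z_{α/2}) is negligible and dropped.)
δ = d·√(n/2) ⇒ d = δ/√(n/2) = 2.916/√(34/2) = 0.7072.

d ≈ 0.707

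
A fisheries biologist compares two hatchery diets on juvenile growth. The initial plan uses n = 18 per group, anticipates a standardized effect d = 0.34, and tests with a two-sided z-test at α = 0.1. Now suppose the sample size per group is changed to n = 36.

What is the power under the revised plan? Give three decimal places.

With n = 36 per group: δ = d·√(n/2) = 0.34 × √(36/2) = 1.4425. Critical value z_{0.05} = 1.645.
Revised power = Φ(δ − 1.645) + Φ(−δ − 1.645) = Φ(-0.202) + Φ(-3.087) = 0.4198 + 0.0010 = 0.4208.

Power ≈ 0.421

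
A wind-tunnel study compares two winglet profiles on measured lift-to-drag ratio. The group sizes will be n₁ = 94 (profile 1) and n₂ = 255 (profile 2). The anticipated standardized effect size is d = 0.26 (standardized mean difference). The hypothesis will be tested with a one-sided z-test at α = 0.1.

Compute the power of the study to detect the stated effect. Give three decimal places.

Power ≈ 0.809

Noncentrality parameter: δ = d / √(1/n₁ + 1/n₂) = 0.26 / √(1/94 + 1/255) = 2.1547
Critical value for a one-sided test at α = 0.1: z_α = 1.282.
Power = P(Z > 1.282 − δ) = Φ(0.873) = 0.8087.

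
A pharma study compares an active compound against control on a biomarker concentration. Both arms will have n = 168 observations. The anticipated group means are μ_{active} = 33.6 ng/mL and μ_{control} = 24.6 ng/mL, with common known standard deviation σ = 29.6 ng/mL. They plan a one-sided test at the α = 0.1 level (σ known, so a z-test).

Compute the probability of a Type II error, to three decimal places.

Standardized effect: d = |μ_{active} − μ_{control}| / σ = |33.6 − 24.6| / 29.6 = 0.3041
Noncentrality parameter: δ = d·√(n/2) = 0.3041 × √(168/2) = 2.7867
One-sided α = 0.1 → critical value z_{0.1} = 1.282.
Power = P(Z > 1.282 − δ) = Φ(1.505) = 0.9339.
Type II error: β = 1 − power = 1 − 0.9339 = 0.0661.

β ≈ 0.066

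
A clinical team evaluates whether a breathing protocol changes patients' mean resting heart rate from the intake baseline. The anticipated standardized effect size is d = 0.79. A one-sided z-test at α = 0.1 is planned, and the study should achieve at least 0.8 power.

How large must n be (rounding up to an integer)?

n = 8

For power 0.8 need Φ(δ − z_{0.1}) = 0.8, so δ = z_{0.1} + z_{0.20} = 1.282 + 0.842 = 2.123.
δ = d·√n ⇒ n = (δ/d)² = (2.123 / 0.79)² = 7.22.
Round up to the next whole unit.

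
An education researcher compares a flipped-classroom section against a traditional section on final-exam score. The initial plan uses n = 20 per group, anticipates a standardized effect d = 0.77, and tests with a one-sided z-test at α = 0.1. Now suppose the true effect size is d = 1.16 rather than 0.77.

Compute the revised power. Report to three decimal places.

With d = 1.16: δ = d·√(n/2) = 1.16 × √(20/2) = 3.6682. Critical value z_{0.1} = 1.282.
Revised power = Φ(δ − 1.282) = Φ(2.387) = 0.9915.

Power ≈ 0.991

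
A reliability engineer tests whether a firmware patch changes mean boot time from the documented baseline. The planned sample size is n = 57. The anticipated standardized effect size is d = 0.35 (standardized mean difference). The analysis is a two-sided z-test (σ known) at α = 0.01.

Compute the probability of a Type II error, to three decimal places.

β ≈ 0.473

Noncentrality parameter: δ = d·√n = 0.35 × √57 = 2.6424
Two-sided α = 0.01 → critical value z_{0.005} = 2.576.
Power = Φ(δ − 2.576) + Φ(−δ − 2.576) = Φ(0.067) + Φ(-5.218) = 0.5266 + 0.0000 = 0.5266.
Type II error: β = 1 − power = 1 − 0.5266 = 0.4734.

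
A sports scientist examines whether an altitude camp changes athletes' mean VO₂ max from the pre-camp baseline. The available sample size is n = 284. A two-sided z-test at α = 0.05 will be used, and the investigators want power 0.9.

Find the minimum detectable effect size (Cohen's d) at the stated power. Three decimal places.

d ≈ 0.192

Need Φ(δ − 1.960) = 0.9, so δ = 1.960 + 1.282 = 3.242.
(Lower-tail contribution to power is negligible for δ > 0.)
δ = d·√n ⇒ d = δ/√n = 3.242/√284 = 0.1923.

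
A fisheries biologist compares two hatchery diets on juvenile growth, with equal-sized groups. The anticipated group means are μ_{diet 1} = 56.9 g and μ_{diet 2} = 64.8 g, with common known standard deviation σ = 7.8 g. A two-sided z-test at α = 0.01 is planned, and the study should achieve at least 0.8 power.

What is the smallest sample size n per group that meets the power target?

Standardized effect: d = |μ_{diet 1} − μ_{diet 2}| / σ = |56.9 − 64.8| / 7.8 = 1.0128
For power 0.8 need Φ(δ − z_{0.005}) = 0.8, so δ = z_{0.005} + z_{0.20} = 2.576 + 0.842 = 3.417.
(For δ > 0 the lower-tail rejection region contributes negligibly to power, so the one-term inversion is standard.)
δ = d·√(n/2) ⇒ n = 2(δ/d)² = 2 × (3.417 / 1.0128)² = 22.77.
Round up to the next whole unit.

n = 23 per group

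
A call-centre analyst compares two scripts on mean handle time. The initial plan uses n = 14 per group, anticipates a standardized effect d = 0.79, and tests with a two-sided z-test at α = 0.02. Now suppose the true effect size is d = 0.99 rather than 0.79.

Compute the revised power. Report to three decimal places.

Power ≈ 0.615

With d = 0.99: δ = d·√(n/2) = 0.99 × √(14/2) = 2.6193. Critical value z_{0.01} = 2.326.
Revised power = Φ(δ − 2.326) + Φ(−δ − 2.326) = Φ(0.293) + Φ(-4.946) = 0.6152 + 0.0000 = 0.6152.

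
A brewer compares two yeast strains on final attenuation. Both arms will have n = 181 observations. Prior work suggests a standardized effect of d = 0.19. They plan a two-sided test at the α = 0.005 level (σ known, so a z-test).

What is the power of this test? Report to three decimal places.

Power ≈ 0.159

Noncentrality parameter: δ = d·√(n/2) = 0.19 × √(181/2) = 1.8075
Critical value for a two-sided test at α = 0.005: z_{α/2} = 2.807.
Power = Φ(δ − 2.807) + Φ(−δ − 2.807) = Φ(-1.000) + Φ(-4.615) = 0.1588 + 0.0000 = 0.1588.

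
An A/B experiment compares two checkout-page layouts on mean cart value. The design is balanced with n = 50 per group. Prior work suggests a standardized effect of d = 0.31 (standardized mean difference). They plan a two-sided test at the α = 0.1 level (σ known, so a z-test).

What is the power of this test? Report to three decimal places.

Noncentrality parameter: λ = d·√(n/2) = 0.31 × √(50/2) = 1.5500
Critical value for a two-sided test at α = 0.1: z_{α/2} = 1.645.
Power = Φ(λ − 1.645) + Φ(−λ − 1.645) = Φ(-0.095) + Φ(-3.195) = 0.4622 + 0.0007 = 0.4629.

Power ≈ 0.463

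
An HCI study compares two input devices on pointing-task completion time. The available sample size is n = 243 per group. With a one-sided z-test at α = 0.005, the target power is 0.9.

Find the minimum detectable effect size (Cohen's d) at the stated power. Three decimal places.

Required noncentrality: δ = z_{0.005} + z_{0.10} = 2.576 + 1.282 = 3.857.
δ = d·√(n/2) ⇒ d = δ/√(n/2) = 3.857/√(243/2) = 0.3499.

d ≈ 0.350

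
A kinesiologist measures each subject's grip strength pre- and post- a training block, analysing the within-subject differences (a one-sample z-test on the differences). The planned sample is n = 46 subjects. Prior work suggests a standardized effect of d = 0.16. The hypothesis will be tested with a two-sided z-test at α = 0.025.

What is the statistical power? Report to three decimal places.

Noncentrality parameter: δ = d·√n = 0.16 × √46 = 1.0852
Two-sided α = 0.025 → critical value z_{0.0125} = 2.241.
Power = Φ(δ − 2.241) + Φ(−δ − 2.241) = Φ(-1.156) + Φ(-3.327) = 0.1238 + 0.0004 = 0.1242.

Power ≈ 0.124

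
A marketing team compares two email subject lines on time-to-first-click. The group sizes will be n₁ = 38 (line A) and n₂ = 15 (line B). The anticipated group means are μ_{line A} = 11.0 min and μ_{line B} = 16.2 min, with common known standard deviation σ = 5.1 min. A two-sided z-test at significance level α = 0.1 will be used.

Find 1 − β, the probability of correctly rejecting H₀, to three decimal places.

Standardized effect: d = |μ_{line A} − μ_{line B}| / σ = |11.0 − 16.2| / 5.1 = 1.0196
Noncentrality parameter: δ = d / √(1/n₁ + 1/n₂) = 1.0196 / √(1/38 + 1/15) = 3.3437
Two-sided α = 0.1 → critical value z_{0.05} = 1.645.
Power = Φ(δ − 1.645) + Φ(−δ − 1.645) = Φ(1.699) + Φ(-4.989) = 0.9553 + 0.0000 = 0.9553.

Power ≈ 0.955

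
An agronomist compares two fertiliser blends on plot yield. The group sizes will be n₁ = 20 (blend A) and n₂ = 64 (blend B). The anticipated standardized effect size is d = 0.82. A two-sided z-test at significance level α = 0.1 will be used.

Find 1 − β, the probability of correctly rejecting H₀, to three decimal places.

Power ≈ 0.940

Noncentrality parameter: δ = d / √(1/n₁ + 1/n₂) = 0.82 / √(1/20 + 1/64) = 3.2010
Critical value for a two-sided test at α = 0.1: z_{α/2} = 1.645.
Power = Φ(δ − 1.645) + Φ(−δ − 1.645) = Φ(1.556) + Φ(-4.846) = 0.9402 + 0.0000 = 0.9402.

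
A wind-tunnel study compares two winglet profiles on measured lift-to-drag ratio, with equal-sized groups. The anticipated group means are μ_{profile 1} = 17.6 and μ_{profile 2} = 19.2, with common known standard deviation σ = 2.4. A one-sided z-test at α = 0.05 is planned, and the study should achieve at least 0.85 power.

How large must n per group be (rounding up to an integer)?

n = 33 per group

Standardized effect: d = |μ_{profile 1} − μ_{profile 2}| / σ = |17.6 − 19.2| / 2.4 = 0.6667
For power 0.85 need Φ(δ − z_{0.05}) = 0.85, so δ = z_{0.05} + z_{0.15} = 1.645 + 1.036 = 2.681.
δ = d·√(n/2) ⇒ n = 2(δ/d)² = 2 × (2.681 / 0.6667)² = 32.35.
Round up to the next whole unit.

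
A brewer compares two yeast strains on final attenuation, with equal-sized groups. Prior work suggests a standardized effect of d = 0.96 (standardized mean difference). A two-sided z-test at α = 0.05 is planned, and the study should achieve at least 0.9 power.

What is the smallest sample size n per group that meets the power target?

Set Φ(δ − 1.960) = 0.9; then δ − 1.960 = Φ⁻¹(0.9) = 1.282, giving δ = 3.242.
(For δ > 0 the lower-tail rejection region contributes negligibly to power, so the one-term inversion is standard.)
δ = d·√(n/2) ⇒ n = 2(δ/d)² = 2 × (3.242 / 0.96)² = 22.80.
Round up to the next whole unit.

n = 23 per group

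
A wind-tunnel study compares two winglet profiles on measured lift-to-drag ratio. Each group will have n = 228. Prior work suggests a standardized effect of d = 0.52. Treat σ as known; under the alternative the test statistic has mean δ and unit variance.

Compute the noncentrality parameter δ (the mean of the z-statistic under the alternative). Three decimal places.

δ ≈ 5.552

The noncentrality parameter scales effect size by the design's sample-size factor: δ = d·√(n/2) = 0.52 × √(228/2) = 5.5521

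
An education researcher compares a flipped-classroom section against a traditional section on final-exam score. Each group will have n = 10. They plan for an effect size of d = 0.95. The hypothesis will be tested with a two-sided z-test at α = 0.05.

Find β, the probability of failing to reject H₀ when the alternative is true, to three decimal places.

Noncentrality parameter: λ = d·√(n/2) = 0.95 × √(10/2) = 2.1243
Two-sided α = 0.05 → critical value z_{0.025} = 1.960.
Power = Φ(λ − 1.960) + Φ(−λ − 1.960) = Φ(0.164) + Φ(-4.084) = 0.5653 + 0.0000 = 0.5653.
Type II error: β = 1 − power = 1 − 0.5653 = 0.4347.

β ≈ 0.435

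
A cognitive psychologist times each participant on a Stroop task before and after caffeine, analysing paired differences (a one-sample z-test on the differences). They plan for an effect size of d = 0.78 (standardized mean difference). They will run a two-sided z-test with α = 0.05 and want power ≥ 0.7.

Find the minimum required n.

n = 11

Set Φ(δ − 1.960) = 0.7; then δ − 1.960 = Φ⁻¹(0.7) = 0.524, giving δ = 2.484.
(The Φ(−δ − z_{α/2}) term is vanishingly small for δ > 0 and is dropped in the standard sample-size formula.)
δ = d·√n ⇒ n = (δ/d)² = (2.484 / 0.78)² = 10.14.
Round up to the next whole unit.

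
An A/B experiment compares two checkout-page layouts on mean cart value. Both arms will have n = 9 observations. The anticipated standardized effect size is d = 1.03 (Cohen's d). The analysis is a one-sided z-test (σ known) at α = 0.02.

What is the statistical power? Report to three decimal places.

Noncentrality parameter: δ = d·√(n/2) = 1.03 × √(9/2) = 2.1850
Critical value for a one-sided test at α = 0.02: z_α = 2.054.
Power = Φ(δ − 2.054) = Φ(0.131) = 0.5522.

Power ≈ 0.552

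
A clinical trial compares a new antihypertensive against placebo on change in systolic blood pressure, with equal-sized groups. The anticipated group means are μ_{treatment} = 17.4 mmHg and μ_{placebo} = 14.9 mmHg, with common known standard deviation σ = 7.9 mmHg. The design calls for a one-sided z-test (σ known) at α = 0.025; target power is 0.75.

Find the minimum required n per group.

Standardized effect: d = |μ_{treatment} − μ_{placebo}| / σ = |17.4 − 14.9| / 7.9 = 0.3165
Set Φ(δ − 1.960) = 0.75; then δ − 1.960 = Φ⁻¹(0.75) = 0.674, giving δ = 2.634.
δ = d·√(n/2) ⇒ n = 2(δ/d)² = 2 × (2.634 / 0.3165)² = 138.61.
Rounding up, n = 139 per group.

n = 139 per group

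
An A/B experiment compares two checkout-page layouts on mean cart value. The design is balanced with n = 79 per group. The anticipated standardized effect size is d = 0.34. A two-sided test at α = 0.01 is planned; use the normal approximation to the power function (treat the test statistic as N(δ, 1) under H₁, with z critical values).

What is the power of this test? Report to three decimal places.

Power ≈ 0.330

Noncentrality parameter: δ = d·√(n/2) = 0.34 × √(79/2) = 2.1369
Two-sided α = 0.01 → critical value z_{0.005} = 2.576.
Power = Φ(δ − 2.576) + Φ(−δ − 2.576) = Φ(-0.439) + Φ(-4.713) = 0.3303 + 0.0000 = 0.3303.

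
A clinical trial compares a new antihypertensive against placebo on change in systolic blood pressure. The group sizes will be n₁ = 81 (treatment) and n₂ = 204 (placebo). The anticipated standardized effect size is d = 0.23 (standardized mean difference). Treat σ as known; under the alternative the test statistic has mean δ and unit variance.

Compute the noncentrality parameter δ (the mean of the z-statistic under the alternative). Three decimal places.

δ ≈ 1.751

δ = d / √(1/n₁ + 1/n₂) = 0.23 / √(1/81 + 1/204) = 1.7513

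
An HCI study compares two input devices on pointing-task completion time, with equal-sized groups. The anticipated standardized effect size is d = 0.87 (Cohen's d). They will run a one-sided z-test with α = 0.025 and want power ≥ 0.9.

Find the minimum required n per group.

n = 28 per group

Set Φ(δ − 1.960) = 0.9; then δ − 1.960 = Φ⁻¹(0.9) = 1.282, giving δ = 3.242.
δ = d·√(n/2) ⇒ n = 2(δ/d)² = 2 × (3.242 / 0.87)² = 27.76.
Rounding up, n = 28 per group.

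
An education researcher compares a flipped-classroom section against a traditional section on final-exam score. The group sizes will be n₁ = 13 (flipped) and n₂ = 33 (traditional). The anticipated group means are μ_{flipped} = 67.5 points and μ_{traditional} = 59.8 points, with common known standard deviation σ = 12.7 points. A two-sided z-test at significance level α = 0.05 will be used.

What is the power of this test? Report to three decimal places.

Power ≈ 0.457

Standardized effect: d = |μ_{flipped} − μ_{traditional}| / σ = |67.5 − 59.8| / 12.7 = 0.6063
Noncentrality parameter: δ = d / √(1/n₁ + 1/n₂) = 0.6063 / √(1/13 + 1/33) = 1.8516
Two-sided α = 0.05 → critical value z_{0.025} = 1.960.
Power = Φ(δ − 1.960) + Φ(−δ − 1.960) = Φ(-0.108) + Φ(-3.812) = 0.4568 + 0.0001 = 0.4569.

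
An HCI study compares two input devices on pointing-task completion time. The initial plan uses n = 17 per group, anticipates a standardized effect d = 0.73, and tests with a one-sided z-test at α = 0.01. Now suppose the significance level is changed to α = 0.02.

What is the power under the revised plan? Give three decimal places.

Power ≈ 0.530

δ = d·√(n/2) = 0.73 × √(17/2) = 2.1283 (unchanged). New critical value: z_{0.02} = 2.054.
Revised power = Φ(δ − 2.054) = Φ(0.075) = 0.5297.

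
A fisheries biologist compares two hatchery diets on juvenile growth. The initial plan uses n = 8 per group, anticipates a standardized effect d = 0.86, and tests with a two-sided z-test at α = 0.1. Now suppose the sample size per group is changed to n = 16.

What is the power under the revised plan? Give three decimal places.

Power ≈ 0.785

With n = 16 per group: δ = d·√(n/2) = 0.86 × √(16/2) = 2.4324. Critical value z_{0.05} = 1.645.
Revised power = Φ(δ − 1.645) + Φ(−δ − 1.645) = Φ(0.788) + Φ(-4.077) = 0.7845 + 0.0000 = 0.7846.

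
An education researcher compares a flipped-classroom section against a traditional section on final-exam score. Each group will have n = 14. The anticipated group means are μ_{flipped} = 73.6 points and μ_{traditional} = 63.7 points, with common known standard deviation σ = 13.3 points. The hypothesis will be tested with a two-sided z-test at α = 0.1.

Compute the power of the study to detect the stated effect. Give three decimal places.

Power ≈ 0.627

Standardized effect: d = |μ_{flipped} − μ_{traditional}| / σ = |73.6 − 63.7| / 13.3 = 0.7444
Noncentrality parameter: δ = d·√(n/2) = 0.7444 × √(14/2) = 1.9694
Critical value for a two-sided test at α = 0.1: z_{α/2} = 1.645.
Power = Φ(δ − 1.645) + Φ(−δ − 1.645) = Φ(0.325) + Φ(-3.614) = 0.6272 + 0.0002 = 0.6274.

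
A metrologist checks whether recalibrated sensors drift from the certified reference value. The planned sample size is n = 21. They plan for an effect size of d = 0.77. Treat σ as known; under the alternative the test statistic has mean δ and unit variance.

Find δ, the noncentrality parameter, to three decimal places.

The noncentrality parameter scales effect size by the design's sample-size factor: δ = d·√n = 0.77 × √21 = 3.5286

δ ≈ 3.529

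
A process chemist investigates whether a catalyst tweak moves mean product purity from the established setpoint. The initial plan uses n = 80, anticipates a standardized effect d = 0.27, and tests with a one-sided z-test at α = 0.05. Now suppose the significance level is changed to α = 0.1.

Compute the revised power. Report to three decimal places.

δ = d·√n = 0.27 × √80 = 2.4150 (unchanged). New critical value: z_{0.1} = 1.282.
Revised power = P(Z > 1.282 − δ) = Φ(1.133) = 0.8715.

Power ≈ 0.871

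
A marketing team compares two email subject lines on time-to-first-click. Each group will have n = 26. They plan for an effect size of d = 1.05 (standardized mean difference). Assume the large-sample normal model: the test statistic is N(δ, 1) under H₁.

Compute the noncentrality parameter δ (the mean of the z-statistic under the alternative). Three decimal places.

The noncentrality parameter scales effect size by the design's sample-size factor: δ = d·√(n/2) = 1.05 × √(26/2) = 3.7858

δ ≈ 3.786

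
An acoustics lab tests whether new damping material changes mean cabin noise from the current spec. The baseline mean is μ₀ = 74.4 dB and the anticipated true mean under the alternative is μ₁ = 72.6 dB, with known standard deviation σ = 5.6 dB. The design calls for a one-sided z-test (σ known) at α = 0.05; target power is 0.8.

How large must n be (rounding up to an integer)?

Standardized effect: d = |μ₁ − μ₀| / σ = |72.6 − 74.4| / 5.6 = 0.3214
For power 0.8 need Φ(δ − z_{0.05}) = 0.8, so δ = z_{0.05} + z_{0.20} = 1.645 + 0.842 = 2.486.
δ = d·√n ⇒ n = (δ/d)² = (2.486 / 0.3214)² = 59.84.
Round up to the next whole unit.

n = 60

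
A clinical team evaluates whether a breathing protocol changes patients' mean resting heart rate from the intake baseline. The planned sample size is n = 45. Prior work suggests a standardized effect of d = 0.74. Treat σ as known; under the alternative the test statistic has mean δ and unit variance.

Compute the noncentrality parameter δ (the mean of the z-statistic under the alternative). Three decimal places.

The noncentrality parameter scales effect size by the design's sample-size factor: δ = d·√n = 0.74 × √45 = 4.9641

δ ≈ 4.964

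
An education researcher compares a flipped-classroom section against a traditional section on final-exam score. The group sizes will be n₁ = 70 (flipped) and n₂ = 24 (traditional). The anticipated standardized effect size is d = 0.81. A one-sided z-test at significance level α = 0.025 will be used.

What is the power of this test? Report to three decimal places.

Power ≈ 0.928

Noncentrality parameter: δ = d / √(1/n₁ + 1/n₂) = 0.81 / √(1/70 + 1/24) = 3.4243
Critical value for a one-sided test at α = 0.025: z_α = 1.960.
Power = P(Z > 1.960 − δ) = Φ(1.464) = 0.9285.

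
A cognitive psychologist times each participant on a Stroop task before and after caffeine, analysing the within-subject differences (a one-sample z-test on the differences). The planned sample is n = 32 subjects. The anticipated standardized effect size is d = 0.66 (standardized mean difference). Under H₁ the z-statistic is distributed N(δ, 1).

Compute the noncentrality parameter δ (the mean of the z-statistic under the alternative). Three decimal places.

δ = d·√n = 0.66 × √32 = 3.7335

δ ≈ 3.734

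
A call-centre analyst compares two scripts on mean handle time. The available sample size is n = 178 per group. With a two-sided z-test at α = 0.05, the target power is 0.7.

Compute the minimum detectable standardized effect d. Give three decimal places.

Need Φ(δ − 1.960) = 0.7, so δ = 1.960 + 0.524 = 2.484.
(The second rejection-region term Φ(−δ − z_{α/2}) is negligible and dropped.)
δ = d·√(n/2) ⇒ d = δ/√(n/2) = 2.484/√(178/2) = 0.2633.

d ≈ 0.263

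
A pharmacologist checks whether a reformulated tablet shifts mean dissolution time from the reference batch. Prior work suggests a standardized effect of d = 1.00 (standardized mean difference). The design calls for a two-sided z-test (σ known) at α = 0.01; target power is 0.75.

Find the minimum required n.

n = 11

Set Φ(δ − 2.576) = 0.75; then δ − 2.576 = Φ⁻¹(0.75) = 0.674, giving δ = 3.250.
(The Φ(−δ − z_{α/2}) term is vanishingly small for δ > 0 and is dropped in the standard sample-size formula.)
δ = d·√n ⇒ n = (δ/d)² = (3.250 / 1.00)² = 10.56.
Round up to the next whole unit.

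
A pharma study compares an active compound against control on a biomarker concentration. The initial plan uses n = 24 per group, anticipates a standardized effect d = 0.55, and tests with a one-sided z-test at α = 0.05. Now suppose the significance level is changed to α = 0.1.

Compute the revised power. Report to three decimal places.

Power ≈ 0.734

δ = d·√(n/2) = 0.55 × √(24/2) = 1.9053 (unchanged). New critical value: z_{0.1} = 1.282.
Revised power = Φ(δ − 1.282) = Φ(0.624) = 0.7336.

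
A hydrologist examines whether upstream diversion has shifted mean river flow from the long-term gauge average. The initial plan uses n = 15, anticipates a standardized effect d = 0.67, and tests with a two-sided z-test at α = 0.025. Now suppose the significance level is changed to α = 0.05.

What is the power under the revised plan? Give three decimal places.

δ = d·√n = 0.67 × √15 = 2.5949 (unchanged). New critical value: z_{0.025} = 1.960.
Revised power = Φ(δ − 1.960) + Φ(−δ − 1.960) = Φ(0.635) + Φ(-4.555) = 0.7373 + 0.0000 = 0.7373.

Power ≈ 0.737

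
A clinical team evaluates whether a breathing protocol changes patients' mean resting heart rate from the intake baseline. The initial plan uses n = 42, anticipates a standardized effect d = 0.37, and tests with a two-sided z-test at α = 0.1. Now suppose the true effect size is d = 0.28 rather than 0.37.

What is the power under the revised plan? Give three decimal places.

With d = 0.28: δ = d·√n = 0.28 × √42 = 1.8146. Critical value z_{0.05} = 1.645.
Revised power = Φ(δ − 1.645) + Φ(−δ − 1.645) = Φ(0.170) + Φ(-3.459) = 0.5674 + 0.0003 = 0.5677.

Power ≈ 0.568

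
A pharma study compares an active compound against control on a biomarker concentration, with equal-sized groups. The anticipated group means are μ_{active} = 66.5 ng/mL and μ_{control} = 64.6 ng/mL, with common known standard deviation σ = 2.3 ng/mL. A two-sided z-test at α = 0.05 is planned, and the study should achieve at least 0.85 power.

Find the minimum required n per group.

Standardized effect: d = |μ_{active} − μ_{control}| / σ = |66.5 − 64.6| / 2.3 = 0.8261
For power 0.85 need Φ(δ − z_{0.025}) = 0.85, so δ = z_{0.025} + z_{0.15} = 1.960 + 1.036 = 2.996.
(The Φ(−δ − z_{α/2}) term is vanishingly small for δ > 0 and is dropped in the standard sample-size formula.)
δ = d·√(n/2) ⇒ n = 2(δ/d)² = 2 × (2.996 / 0.8261)² = 26.31.
Rounding up, n = 27 per group.

n = 27 per group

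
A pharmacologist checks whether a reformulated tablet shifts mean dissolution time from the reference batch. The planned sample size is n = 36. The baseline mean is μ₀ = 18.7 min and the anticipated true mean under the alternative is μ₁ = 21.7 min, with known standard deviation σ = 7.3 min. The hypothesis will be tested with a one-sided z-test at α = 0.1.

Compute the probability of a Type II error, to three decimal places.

β ≈ 0.118

Standardized effect: d = |μ₁ − μ₀| / σ = |21.7 − 18.7| / 7.3 = 0.4110
Noncentrality parameter: δ = d·√n = 0.4110 × √36 = 2.4658
One-sided α = 0.1 → critical value z_{0.1} = 1.282.
Power = Φ(δ − 1.282) = Φ(1.184) = 0.8818.
Type II error: β = 1 − power = 1 − 0.8818 = 0.1182.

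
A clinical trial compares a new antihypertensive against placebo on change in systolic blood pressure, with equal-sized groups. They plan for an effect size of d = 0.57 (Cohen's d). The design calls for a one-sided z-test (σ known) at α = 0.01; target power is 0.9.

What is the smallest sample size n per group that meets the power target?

n = 81 per group

Set Φ(δ − 2.326) = 0.9; then δ − 2.326 = Φ⁻¹(0.9) = 1.282, giving δ = 3.608.
δ = d·√(n/2) ⇒ n = 2(δ/d)² = 2 × (3.608 / 0.57)² = 80.13.
Round up to the next whole unit.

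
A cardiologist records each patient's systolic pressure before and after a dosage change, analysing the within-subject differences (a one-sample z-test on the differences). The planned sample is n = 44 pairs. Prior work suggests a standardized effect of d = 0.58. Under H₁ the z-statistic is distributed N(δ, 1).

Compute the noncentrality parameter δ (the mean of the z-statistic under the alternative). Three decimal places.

δ ≈ 3.847

δ = d·√n = 0.58 × √44 = 3.8473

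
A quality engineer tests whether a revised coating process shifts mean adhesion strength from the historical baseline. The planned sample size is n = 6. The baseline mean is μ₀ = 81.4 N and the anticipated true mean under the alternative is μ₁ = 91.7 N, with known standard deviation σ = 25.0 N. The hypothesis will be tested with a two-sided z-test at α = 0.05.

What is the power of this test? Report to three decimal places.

Standardized effect: d = |μ₁ − μ₀| / σ = |91.7 − 81.4| / 25.0 = 0.4120
Noncentrality parameter: δ = d·√n = 0.4120 × √6 = 1.0092
Two-sided α = 0.05 → critical value z_{0.025} = 1.960.
Power = Φ(δ − 1.960) + Φ(−δ − 1.960) = Φ(-0.951) + Φ(-2.969) = 0.1709 + 0.0015 = 0.1724.

Power ≈ 0.172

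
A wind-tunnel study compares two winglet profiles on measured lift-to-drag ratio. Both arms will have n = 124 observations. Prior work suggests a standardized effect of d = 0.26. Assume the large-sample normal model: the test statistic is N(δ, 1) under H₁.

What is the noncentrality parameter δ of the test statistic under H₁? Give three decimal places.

δ = d·√(n/2) = 0.26 × √(124/2) = 2.0472

δ ≈ 2.047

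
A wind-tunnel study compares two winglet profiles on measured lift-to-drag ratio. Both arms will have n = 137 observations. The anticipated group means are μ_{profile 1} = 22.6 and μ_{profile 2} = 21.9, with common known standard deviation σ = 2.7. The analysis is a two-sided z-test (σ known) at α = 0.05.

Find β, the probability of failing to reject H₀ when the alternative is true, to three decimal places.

β ≈ 0.426

Standardized effect: d = |μ_{profile 1} − μ_{profile 2}| / σ = |22.6 − 21.9| / 2.7 = 0.2593
Noncentrality parameter: δ = d·√(n/2) = 0.2593 × √(137/2) = 2.1458
Two-sided α = 0.05 → critical value z_{0.025} = 1.960.
Power = Φ(δ − 1.960) + Φ(−δ − 1.960) = Φ(0.186) + Φ(-4.106) = 0.5737 + 0.0000 = 0.5737.
Type II error: β = 1 − power = 1 − 0.5737 = 0.4263.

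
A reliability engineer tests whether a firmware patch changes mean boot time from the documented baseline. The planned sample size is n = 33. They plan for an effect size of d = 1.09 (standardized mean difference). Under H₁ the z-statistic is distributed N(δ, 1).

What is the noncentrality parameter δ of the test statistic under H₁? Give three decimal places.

δ ≈ 6.262

δ = d·√n = 1.09 × √33 = 6.2616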